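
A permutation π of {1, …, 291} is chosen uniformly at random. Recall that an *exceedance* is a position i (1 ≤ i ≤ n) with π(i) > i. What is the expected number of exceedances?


Write X = Σ_{i=1}^{291} X_i, where X_i = 1_{π(i) > i}.
For each fixed i, π(i) is uniform over {1, …, 291} (marginal of a uniform permutation), so P[π(i) > i] = (n − i)/n. Summing: Σ_{i=1}^{291} (n − i)/n = (0 + 1 + … + 290)/291 = 291(291 − 1)/(2·291) = (291 − 1)/2.
Hence E[X] = Σ_{i=1}^{291} (291 − i)/291 = 145 ≈ 145.00000.

E[X] = 145 = 145.00000.


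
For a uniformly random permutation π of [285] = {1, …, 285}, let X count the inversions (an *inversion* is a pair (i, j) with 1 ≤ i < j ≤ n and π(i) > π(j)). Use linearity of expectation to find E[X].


Write X = Σ X_I over the C(285, 2) = 40470 pairs i < j, with X_I the indicator of one inversion.
There are 40470 indicators.
For each fixed pair i < j, the values π(i) and π(j) are two distinct elements of {1, …, 285} in uniformly random order; by symmetry P[π(i) > π(j)] = 1/2.
By linearity: E[X] = 40470 · (1/2) = C(285, 2) · (1/2) = 40470/2 = 20235 ≈ 20235.000000.

E[X] = 20235 = 20235.000000.


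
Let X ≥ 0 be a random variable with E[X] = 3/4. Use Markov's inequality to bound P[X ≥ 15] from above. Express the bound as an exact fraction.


μ = E[X] = 3/4, a = 15.
Markov: P[X ≥ 15] ≤ μ/a = (3/4)/15 = 1/20.
Numerically: ≈ 0.0500.
(Since a = 15 > μ = 0.7500, the bound 1/20 is < 1 and informative.)

P[X ≥ 15] ≤ 1/20 ≈ 0.0500.


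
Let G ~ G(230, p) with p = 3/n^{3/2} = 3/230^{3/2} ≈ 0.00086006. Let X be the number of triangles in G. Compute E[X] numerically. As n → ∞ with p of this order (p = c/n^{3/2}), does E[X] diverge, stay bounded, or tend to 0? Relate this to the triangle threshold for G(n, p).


Number of potential triangles: C(230, 3) = 2001460.
Each occurs with probability p³ ≈ (0.00086006)³ ≈ 6.3619244e-10.
By linearity: E[X] = C(230, 3)·p³ ≈ 2001460 · 6.3619244e-10 ≈ 0.00127.
Since α = 3/2 > 1, p = c/n^{3/2} = o(1/n) is below the triangle threshold p ~ 1/n. Asymptotically E[X] ~ (c³/6)·n^{3(1−α)} = (3³/6)·n^{-1.5} → 0, so by Markov's inequality G has no triangles w.h.p.

E[X] ≈ 0.00127; in regime p = Θ(1/n^{3/2}) E[X] tends to 0 (below the triangle threshold p ~ 1/n).


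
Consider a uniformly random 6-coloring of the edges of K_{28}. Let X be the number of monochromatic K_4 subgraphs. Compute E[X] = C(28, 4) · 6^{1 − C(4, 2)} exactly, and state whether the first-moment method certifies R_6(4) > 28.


E[X] = C(28, 4) · 6^{1 − 6} = 20475 · 6^{−5} = 20475/7776.
As a reduced fraction: E[X] = 2275/864 ≈ 2.6331019.
Is E[X] < 1? NO.
Since E[X] ≥ 1, the first-moment bound is inconclusive at n = 28; it does NOT by itself certify R_6(4) > 28.

E[X] = 2275/864 ≈ 2.6331019; E[X] ≥ 1; first-moment method inconclusive here.


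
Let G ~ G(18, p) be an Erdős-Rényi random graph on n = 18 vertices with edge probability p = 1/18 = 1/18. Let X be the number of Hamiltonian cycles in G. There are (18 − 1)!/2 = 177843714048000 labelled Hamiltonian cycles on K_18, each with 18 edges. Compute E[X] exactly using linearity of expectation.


K_18 has (18 − 1)!/2 = 177843714048000 labelled Hamiltonian cycles.
For each such Hamiltonian cycle H, let X_H = 1 if all 18 edges of H are present in G. Then P[X_H = 1] = p^{18} = (1/18)^{18} = 1/39346408075296537575424.
By linearity: E[X] = Σ_H E[X_H] = 177843714048000 · p^{18} = 177843714048000 · 1/39346408075296537575424 = 14889875/3294258113514384.
Numerically: E[X] ≈ 4.51995e-09.

E[X] = 177843714048000 · (1/18)^{18} = 14889875/3294258113514384 ≈ 4.51995e-09.


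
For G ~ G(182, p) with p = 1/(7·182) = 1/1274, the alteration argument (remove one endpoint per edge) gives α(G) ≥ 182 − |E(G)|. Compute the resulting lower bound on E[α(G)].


E[|E(G)|] = C(182, 2)·p = 16471 · (1/1274) = 181/14.
E[α(G)] ≥ n − E[|E(G)|] = 182 − 181/14 = 2367/14.
Numerically: ≈ 169.0714.
(This is only a lower bound; the true E[α(G)] may be larger.)

E[α(G)] ≥ 2367/14 ≈ 169.0714.


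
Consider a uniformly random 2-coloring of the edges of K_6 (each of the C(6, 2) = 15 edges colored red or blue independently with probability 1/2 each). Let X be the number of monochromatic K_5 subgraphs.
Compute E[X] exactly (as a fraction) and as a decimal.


Let X = Σ_S X_S over the C(6, 5) = 6 subsets S of size 5, where X_S = 1 if the K_5 on S is monochromatic.
For a fixed S, the K_5 on S has C(5, 2) = 10 edges. P[all 10 edges red] = (1/2)^10, and likewise for blue, so P[monochromatic] = 2·(1/2)^10 = 2^{1 − 10} = 1/512.
Summing: E[X] = C(6, 5) · 2^{1 − 10} = 6 · 1/512 = 3/256.
Numerically: E[X] ≈ 0.012.

E[X] = C(6,5)·2^(1−C(5,2)) = 3/256 ≈ 0.012.


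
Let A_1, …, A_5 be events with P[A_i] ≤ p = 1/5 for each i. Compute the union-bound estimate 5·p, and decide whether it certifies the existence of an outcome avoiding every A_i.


Union bound: P[∪_{i=1}^{5} A_i] ≤ Σ_i P[A_i] ≤ 5·p = 5·(1/5) = 1.
Numerically: 1 ≈ 1.0000000.
Is 1 < 1? NO.
Since the bound 1 is ≥ 1, the union bound is uninformative here; it does NOT by itself certify existence.

5·p = 1 ≈ 1.0000000; existence NOT certified by the union bound.


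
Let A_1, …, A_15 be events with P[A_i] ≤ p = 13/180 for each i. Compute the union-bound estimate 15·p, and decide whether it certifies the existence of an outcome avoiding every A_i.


Union bound: P[∪_{i=1}^{15} A_i] ≤ Σ_i P[A_i] ≤ 15·p = 15·(13/180) = 13/12.
Numerically: 13/12 ≈ 1.083333.
Is 13/12 < 1? NO.
Since the bound 13/12 is ≥ 1, the union bound is uninformative here; it does NOT by itself certify existence.

15·p = 13/12 ≈ 1.083333; existence NOT certified by the union bound.


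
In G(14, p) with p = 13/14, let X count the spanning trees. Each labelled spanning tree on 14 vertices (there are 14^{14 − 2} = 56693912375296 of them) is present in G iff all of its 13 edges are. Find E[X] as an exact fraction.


K_14 has 14^{14 − 2} = 56693912375296 labelled spanning trees.
For each such spanning tree H, let X_H = 1 if all 13 edges of H are present in G. Then P[X_H = 1] = p^{13} = (13/14)^{13} = 302875106592253/793714773254144.
By linearity of expectation: E[X] = Σ_H E[X_H] = 56693912375296 · p^{13} = 56693912375296 · 302875106592253/793714773254144 = 302875106592253/14.
Numerically: E[X] ≈ 2.16339e+13.

E[X] = 56693912375296 · (13/14)^{13} = 302875106592253/14 ≈ 2.16339e+13.


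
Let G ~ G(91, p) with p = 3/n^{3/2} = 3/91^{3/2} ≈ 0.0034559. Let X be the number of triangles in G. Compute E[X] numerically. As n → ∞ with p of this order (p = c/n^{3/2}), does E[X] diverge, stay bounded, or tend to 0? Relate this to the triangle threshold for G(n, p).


Number of potential triangles: C(91, 3) = 121485.
Each occurs with probability p³ ≈ (0.0034559)³ ≈ 4.1274089e-08.
By linearity: E[X] = C(91, 3)·p³ ≈ 121485 · 4.1274089e-08 ≈ 0.00501.
Since α = 3/2 > 1, p = c/n^{3/2} = o(1/n) is below the triangle threshold p ~ 1/n. Asymptotically E[X] ~ (c³/6)·n^{3(1−α)} = (3³/6)·n^{-1.5} → 0, so by Markov's inequality G has no triangles w.h.p.

E[X] ≈ 0.00501; in regime p = Θ(1/n^{3/2}) E[X] tends to 0 (below the triangle threshold p ~ 1/n).


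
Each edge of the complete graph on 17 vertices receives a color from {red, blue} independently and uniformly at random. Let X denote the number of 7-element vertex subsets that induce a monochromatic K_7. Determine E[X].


Let X = Σ_S X_S over the C(17, 7) = 19448 subsets S of size 7, where X_S = 1 if the K_7 on S is monochromatic.
For a fixed S, the K_7 on S has C(7, 2) = 21 edges. P[all 21 edges red] = (1/2)^21, and likewise for blue, so P[monochromatic] = 2·(1/2)^21 = 2^{1 − 21} = 1/1048576.
By linearity of expectation: E[X] = C(17, 7) · 2^{1 − 21} = 19448 · 1/1048576 = 2431/131072.
Numerically: E[X] ≈ 0.01855.

E[X] = C(17,7)·2^(1−C(7,2)) = 2431/131072 ≈ 0.01855.


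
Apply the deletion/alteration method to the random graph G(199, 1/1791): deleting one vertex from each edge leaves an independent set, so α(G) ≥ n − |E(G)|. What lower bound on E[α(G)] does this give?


E[|E(G)|] = C(199, 2)·p = 19701 · (1/1791) = 11.
E[α(G)] ≥ n − E[|E(G)|] = 199 − 11 = 188.
Numerically: ≈ 188.0000.
(This is only a lower bound; the true E[α(G)] may be larger.)

E[α(G)] ≥ 188 ≈ 188.0000.


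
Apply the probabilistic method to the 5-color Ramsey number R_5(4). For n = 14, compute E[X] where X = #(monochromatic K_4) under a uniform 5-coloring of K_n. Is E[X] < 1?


E[X] = C(14, 4) · 5^{1 − 6} = 1001 · 5^{−5} = 1001/3125.
As a reduced fraction: E[X] = 1001/3125 ≈ 0.32032.
Is E[X] < 1? YES.
Since E[X] < 1, there exists a 5-coloring of K_{14} with no monochromatic K_4; hence R_5(4) > 14.

E[X] = 1001/3125 ≈ 0.32032; E[X] < 1, so R_5(4) > 14.


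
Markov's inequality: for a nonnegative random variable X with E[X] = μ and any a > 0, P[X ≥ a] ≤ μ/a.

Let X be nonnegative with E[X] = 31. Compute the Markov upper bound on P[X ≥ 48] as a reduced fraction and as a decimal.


μ = E[X] = 31, a = 48.
Markov: P[X ≥ 48] ≤ μ/a = (31)/48 = 31/48.
Numerically: ≈ 0.64583.
(Since a = 48 > μ = 31.00000, the bound 31/48 is < 1 and informative.)

P[X ≥ 48] ≤ 31/48 ≈ 0.64583.


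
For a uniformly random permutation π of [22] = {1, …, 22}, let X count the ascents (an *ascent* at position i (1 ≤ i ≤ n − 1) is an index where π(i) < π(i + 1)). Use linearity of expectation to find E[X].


Write X = Σ X_I over i = 1, …, 21, with X_I the indicator of one ascent.
There are 21 indicators.
For each fixed i, the pair (π(i), π(i+1)) is a uniformly random ordered pair of distinct values from {1, …, 22}; by symmetry P[π(i) < π(i+1)] = 1/2.
By linearity: E[X] = 21 · (1/2) = (22 − 1) · (1/2) = 21/2 ≈ 10.50000.

E[X] = 21/2 = 10.50000.


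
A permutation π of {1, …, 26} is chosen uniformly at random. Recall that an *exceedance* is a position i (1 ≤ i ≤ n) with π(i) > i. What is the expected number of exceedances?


Write X = Σ_{i=1}^{26} X_i, where X_i = 1_{π(i) > i}.
For each fixed i, π(i) is uniform over {1, …, 26} (marginal of a uniform permutation), so P[π(i) > i] = (n − i)/n. Summing: Σ_{i=1}^{26} (n − i)/n = (0 + 1 + … + 25)/26 = 26(26 − 1)/(2·26) = (26 − 1)/2.
Hence E[X] = Σ_{i=1}^{26} (26 − i)/26 = 25/2 ≈ 12.500000.

E[X] = 25/2 = 12.500000.


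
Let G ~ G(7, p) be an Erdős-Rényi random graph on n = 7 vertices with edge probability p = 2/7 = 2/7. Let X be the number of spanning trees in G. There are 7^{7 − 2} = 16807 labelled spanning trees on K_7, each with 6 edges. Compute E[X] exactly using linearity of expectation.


K_7 has 7^{7 − 2} = 16807 labelled spanning trees.
For each such spanning tree H, let X_H = 1 if all 6 edges of H are present in G. Then P[X_H = 1] = p^{6} = (2/7)^{6} = 64/117649.
Summing the indicators: E[X] = Σ_H E[X_H] = 16807 · p^{6} = 16807 · 64/117649 = 64/7.
Numerically: E[X] ≈ 9.143.

E[X] = 16807 · (2/7)^{6} = 64/7 ≈ 9.143.


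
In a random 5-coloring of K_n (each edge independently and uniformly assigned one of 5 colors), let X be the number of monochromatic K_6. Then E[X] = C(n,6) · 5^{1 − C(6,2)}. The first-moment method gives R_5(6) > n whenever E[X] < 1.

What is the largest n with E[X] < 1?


We need C(n, 6) · 5^{1 − 15} < 1, i.e. C(n, 6) < 5^{15 − 1} = 6103515625.
Check values of n near the boundary:
  n = 126: C(126, 6) = 4925156775; 4925156775 < 6103515625? YES
  n = 127: C(127, 6) = 5169379425; 5169379425 < 6103515625? YES
  n = 128: C(128, 6) = 5423611200; 5423611200 < 6103515625? YES
  n = 129: C(129, 6) = 5688177600; 5688177600 < 6103515625? YES
  n = 130: C(130, 6) = 5963412000; 5963412000 < 6103515625? YES
  n = 131: C(131, 6) = 6249655776; 6249655776 < 6103515625? NO
The largest n with C(n, 6) < 6103515625 is n = 130 (where E[X] = 47707296/48828125 ≈ 0.9770454). Hence R_5(6) > 130, i.e. R_5(6) ≥ 131.

Largest n = 130; hence R_5(6) > 130.


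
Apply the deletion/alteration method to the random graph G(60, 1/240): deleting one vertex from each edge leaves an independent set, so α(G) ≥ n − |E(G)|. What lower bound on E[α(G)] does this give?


E[|E(G)|] = C(60, 2)·p = 1770 · (1/240) = 59/8.
E[α(G)] ≥ n − E[|E(G)|] = 60 − 59/8 = 421/8.
Numerically: ≈ 52.6250.
(This is only a lower bound; the true E[α(G)] may be larger.)

E[α(G)] ≥ 421/8 ≈ 52.6250.


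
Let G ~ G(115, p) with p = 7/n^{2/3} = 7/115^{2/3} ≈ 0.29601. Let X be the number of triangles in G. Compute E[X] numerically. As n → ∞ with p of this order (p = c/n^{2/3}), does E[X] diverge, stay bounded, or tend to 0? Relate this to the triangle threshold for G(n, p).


Number of potential triangles: C(115, 3) = 246905.
Each occurs with probability p³ ≈ (0.29601)³ ≈ 2.5935728e-02.
By linearity: E[X] = C(115, 3)·p³ ≈ 246905 · 2.5935728e-02 ≈ 6403.66087.
Since α = 2/3 < 1, p = c/n^{2/3} ≫ 1/n is above the triangle threshold p ~ 1/n. Asymptotically E[X] ~ (c³/6)·n^{3(1−α)} = (7³/6)·n^{1} → ∞; triangles are abundant w.h.p.

E[X] ≈ 6403.66087; in regime p = Θ(1/n^{2/3}) E[X] diverges (above the triangle threshold p ~ 1/n).


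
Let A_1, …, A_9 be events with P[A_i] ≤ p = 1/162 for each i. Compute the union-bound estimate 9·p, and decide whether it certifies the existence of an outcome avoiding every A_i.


Union bound: P[∪_{i=1}^{9} A_i] ≤ Σ_i P[A_i] ≤ 9·p = 9·(1/162) = 1/18.
Numerically: 1/18 ≈ 0.05556.
Is 1/18 < 1? YES.
Since P[∪ A_i] ≤ 1/18 < 1, the complement has P[∩ A_i^c] ≥ 1 − 1/18 = 17/18 > 0, so some outcome avoids every A_i.

9·p = 1/18 ≈ 0.05556; existence CERTIFIED by the union bound.


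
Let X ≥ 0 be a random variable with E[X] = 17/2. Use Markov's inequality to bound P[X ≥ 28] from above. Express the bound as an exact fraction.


μ = E[X] = 17/2, a = 28.
Markov: P[X ≥ 28] ≤ μ/a = (17/2)/28 = 17/56.
Numerically: ≈ 0.303571.
(Since a = 28 > μ = 8.500000, the bound 17/56 is < 1 and informative.)

P[X ≥ 28] ≤ 17/56 ≈ 0.303571.


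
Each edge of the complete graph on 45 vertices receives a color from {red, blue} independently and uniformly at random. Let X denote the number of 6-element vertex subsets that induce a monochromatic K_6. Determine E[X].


Let X = Σ_S X_S over the C(45, 6) = 8145060 subsets S of size 6, where X_S = 1 if the K_6 on S is monochromatic.
For a fixed S, the K_6 on S has C(6, 2) = 15 edges. P[all 15 edges red] = (1/2)^15, and likewise for blue, so P[monochromatic] = 2·(1/2)^15 = 2^{1 − 15} = 1/16384.
By linearity of expectation: E[X] = C(45, 6) · 2^{1 − 15} = 8145060 · 1/16384 = 2036265/4096.
Numerically: E[X] ≈ 497.13501.

E[X] = C(45,6)·2^(1−C(6,2)) = 2036265/4096 ≈ 497.13501.


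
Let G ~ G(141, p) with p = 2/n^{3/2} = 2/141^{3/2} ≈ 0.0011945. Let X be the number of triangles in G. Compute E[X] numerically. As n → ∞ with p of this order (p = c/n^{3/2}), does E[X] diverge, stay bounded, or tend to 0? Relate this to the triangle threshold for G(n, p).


Number of potential triangles: C(141, 3) = 457310.
Each occurs with probability p³ ≈ (0.0011945)³ ≈ 1.7045274e-09.
By linearity: E[X] = C(141, 3)·p³ ≈ 457310 · 1.7045274e-09 ≈ 0.00078.
Since α = 3/2 > 1, p = c/n^{3/2} = o(1/n) is below the triangle threshold p ~ 1/n. Asymptotically E[X] ~ (c³/6)·n^{3(1−α)} = (2³/6)·n^{-1.5} → 0, so by Markov's inequality G has no triangles w.h.p.

E[X] ≈ 0.00078; in regime p = Θ(1/n^{3/2}) E[X] tends to 0 (below the triangle threshold p ~ 1/n).


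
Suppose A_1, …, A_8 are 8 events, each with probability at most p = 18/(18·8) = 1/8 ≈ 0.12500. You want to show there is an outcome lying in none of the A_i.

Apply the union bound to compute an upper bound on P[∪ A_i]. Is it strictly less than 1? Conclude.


Union bound: P[∪_{i=1}^{8} A_i] ≤ Σ_i P[A_i] ≤ 8·p = 8·(1/8) = 1.
Numerically: 1 ≈ 1.00000.
Is 1 < 1? NO.
Since the bound 1 is ≥ 1, the union bound is uninformative here; it does NOT by itself certify existence.

8·p = 1 ≈ 1.00000; existence NOT certified by the union bound.


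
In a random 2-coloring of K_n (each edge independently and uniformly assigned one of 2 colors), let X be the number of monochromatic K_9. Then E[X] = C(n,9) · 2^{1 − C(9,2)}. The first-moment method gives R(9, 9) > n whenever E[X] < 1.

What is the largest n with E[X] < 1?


We need C(n, 9) · 2^{1 − 36} < 1, i.e. C(n, 9) < 2^{36 − 1} = 34359738368.
Check values of n near the boundary:
  n = 62: C(62, 9) = 20286591270; 20286591270 < 34359738368? YES
  n = 63: C(63, 9) = 23667689815; 23667689815 < 34359738368? YES
  n = 64: C(64, 9) = 27540584512; 27540584512 < 34359738368? YES
  n = 65: C(65, 9) = 31966749880; 31966749880 < 34359738368? YES
  n = 66: C(66, 9) = 37014131440; 37014131440 < 34359738368? NO
The largest n with C(n, 9) < 34359738368 is n = 65 (where E[X] = 3995843735/4294967296 ≈ 0.9303549). Hence R(9, 9) > 65, i.e. R(9, 9) ≥ 66.

Largest n = 65; hence R(9, 9) > 65.


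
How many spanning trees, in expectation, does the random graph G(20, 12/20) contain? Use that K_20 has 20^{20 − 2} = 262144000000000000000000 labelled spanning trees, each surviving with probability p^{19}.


K_20 has 20^{20 − 2} = 262144000000000000000000 labelled spanning trees.
For each such spanning tree H, let X_H = 1 if all 19 edges of H are present in G. Then P[X_H = 1] = p^{19} = (3/5)^{19} = 1162261467/19073486328125.
By linearity of expectation: E[X] = Σ_H E[X_H] = 262144000000000000000000 · p^{19} = 262144000000000000000000 · 1162261467/19073486328125 = 79869999842655731712/5.
Numerically: E[X] ≈ 1.597e+19.

E[X] = 262144000000000000000000 · (3/5)^{19} = 79869999842655731712/5 ≈ 1.597e+19.


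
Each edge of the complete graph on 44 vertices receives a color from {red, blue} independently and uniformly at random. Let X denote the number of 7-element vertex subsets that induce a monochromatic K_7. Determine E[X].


Let X = Σ_S X_S over the C(44, 7) = 38320568 subsets S of size 7, where X_S = 1 if the K_7 on S is monochromatic.
For a fixed S, the K_7 on S has C(7, 2) = 21 edges. P[all 21 edges red] = (1/2)^21, and likewise for blue, so P[monochromatic] = 2·(1/2)^21 = 2^{1 − 21} = 1/1048576.
By linearity of expectation: E[X] = C(44, 7) · 2^{1 − 21} = 38320568 · 1/1048576 = 4790071/131072.
Numerically: E[X] ≈ 36.54534.

E[X] = C(44,7)·2^(1−C(7,2)) = 4790071/131072 ≈ 36.54534.


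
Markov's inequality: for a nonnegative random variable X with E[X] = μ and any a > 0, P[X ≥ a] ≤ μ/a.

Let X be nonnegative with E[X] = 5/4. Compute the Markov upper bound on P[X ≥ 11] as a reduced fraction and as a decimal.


μ = E[X] = 5/4, a = 11.
Markov: P[X ≥ 11] ≤ μ/a = (5/4)/11 = 5/44.
Numerically: ≈ 0.113636.
(Since a = 11 > μ = 1.250000, the bound 5/44 is < 1 and informative.)

P[X ≥ 11] ≤ 5/44 ≈ 0.113636.


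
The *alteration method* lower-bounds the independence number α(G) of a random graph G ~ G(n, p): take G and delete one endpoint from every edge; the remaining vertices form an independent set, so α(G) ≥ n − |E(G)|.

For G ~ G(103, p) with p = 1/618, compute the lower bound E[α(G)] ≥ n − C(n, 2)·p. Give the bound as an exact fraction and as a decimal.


E[|E(G)|] = C(103, 2)·p = 5253 · (1/618) = 17/2.
E[α(G)] ≥ n − E[|E(G)|] = 103 − 17/2 = 189/2.
Numerically: ≈ 94.500000.
(This is only a lower bound; the true E[α(G)] may be larger.)

E[α(G)] ≥ 189/2 ≈ 94.500000.


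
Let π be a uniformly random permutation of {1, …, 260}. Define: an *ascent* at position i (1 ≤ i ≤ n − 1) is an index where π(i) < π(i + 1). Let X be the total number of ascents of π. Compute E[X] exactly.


Write X = Σ X_I over i = 1, …, 259, with X_I the indicator of one ascent.
There are 259 indicators.
For each fixed i, the pair (π(i), π(i+1)) is a uniformly random ordered pair of distinct values from {1, …, 260}; by symmetry P[π(i) < π(i+1)] = 1/2.
By linearity: E[X] = 259 · (1/2) = (260 − 1) · (1/2) = 259/2 ≈ 129.5000.

E[X] = 259/2 = 129.5000.


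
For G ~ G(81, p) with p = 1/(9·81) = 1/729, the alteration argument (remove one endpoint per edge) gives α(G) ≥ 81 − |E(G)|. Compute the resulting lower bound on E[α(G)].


E[|E(G)|] = C(81, 2)·p = 3240 · (1/729) = 40/9.
E[α(G)] ≥ n − E[|E(G)|] = 81 − 40/9 = 689/9.
Numerically: ≈ 76.5556.
(This is only a lower bound; the true E[α(G)] may be larger.)

E[α(G)] ≥ 689/9 ≈ 76.5556.


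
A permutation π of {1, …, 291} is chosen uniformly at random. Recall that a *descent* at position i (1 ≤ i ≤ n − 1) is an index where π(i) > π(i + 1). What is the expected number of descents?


Write X = Σ X_I over i = 1, …, 290, with X_I the indicator of one descent.
There are 290 indicators.
For each fixed i, the pair (π(i), π(i+1)) is a uniformly random ordered pair of distinct values from {1, …, 291}; by symmetry P[π(i) > π(i+1)] = 1/2.
By linearity: E[X] = 290 · (1/2) = (291 − 1) · (1/2) = 145 ≈ 145.000.

E[X] = 145 = 145.000.


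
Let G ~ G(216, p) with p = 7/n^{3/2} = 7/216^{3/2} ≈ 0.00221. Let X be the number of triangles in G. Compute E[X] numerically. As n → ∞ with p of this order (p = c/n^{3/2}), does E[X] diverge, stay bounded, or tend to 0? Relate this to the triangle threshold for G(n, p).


Number of potential triangles: C(216, 3) = 1656360.
Each occurs with probability p³ ≈ (0.00221)³ ≈ 1.07214e-08.
By linearity: E[X] = C(216, 3)·p³ ≈ 1656360 · 1.07214e-08 ≈ 0.018.
Since α = 3/2 > 1, p = c/n^{3/2} = o(1/n) is below the triangle threshold p ~ 1/n. Asymptotically E[X] ~ (c³/6)·n^{3(1−α)} = (7³/6)·n^{-1.5} → 0, so by Markov's inequality G has no triangles w.h.p.

E[X] ≈ 0.018; in regime p = Θ(1/n^{3/2}) E[X] tends to 0 (below the triangle threshold p ~ 1/n).


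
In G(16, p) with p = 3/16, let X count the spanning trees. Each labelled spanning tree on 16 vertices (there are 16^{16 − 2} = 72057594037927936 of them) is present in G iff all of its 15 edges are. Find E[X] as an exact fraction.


K_16 has 16^{16 − 2} = 72057594037927936 labelled spanning trees.
For each such spanning tree H, let X_H = 1 if all 15 edges of H are present in G. Then P[X_H = 1] = p^{15} = (3/16)^{15} = 14348907/1152921504606846976.
Summing the indicators: E[X] = Σ_H E[X_H] = 72057594037927936 · p^{15} = 72057594037927936 · 14348907/1152921504606846976 = 14348907/16.
Numerically: E[X] ≈ 8.968e+05.

E[X] = 72057594037927936 · (3/16)^{15} = 14348907/16 ≈ 8.968e+05.


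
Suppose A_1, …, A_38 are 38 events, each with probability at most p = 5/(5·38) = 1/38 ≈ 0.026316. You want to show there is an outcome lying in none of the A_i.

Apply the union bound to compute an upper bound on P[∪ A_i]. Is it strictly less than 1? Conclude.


Union bound: P[∪_{i=1}^{38} A_i] ≤ Σ_i P[A_i] ≤ 38·p = 38·(1/38) = 1.
Numerically: 1 ≈ 1.000000.
Is 1 < 1? NO.
Since the bound 1 is ≥ 1, the union bound is uninformative here; it does NOT by itself certify existence.

38·p = 1 ≈ 1.000000; existence NOT certified by the union bound.


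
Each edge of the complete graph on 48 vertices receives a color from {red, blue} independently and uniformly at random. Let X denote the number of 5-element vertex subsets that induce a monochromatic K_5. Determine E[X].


Let X = Σ_S X_S over the C(48, 5) = 1712304 subsets S of size 5, where X_S = 1 if the K_5 on S is monochromatic.
For a fixed S, the K_5 on S has C(5, 2) = 10 edges. P[all 10 edges red] = (1/2)^10, and likewise for blue, so P[monochromatic] = 2·(1/2)^10 = 2^{1 − 10} = 1/512.
By linearity: E[X] = C(48, 5) · 2^{1 − 10} = 1712304 · 1/512 = 107019/32.
Numerically: E[X] ≈ 3344.34375.

E[X] = C(48,5)·2^(1−C(5,2)) = 107019/32 ≈ 3344.34375.


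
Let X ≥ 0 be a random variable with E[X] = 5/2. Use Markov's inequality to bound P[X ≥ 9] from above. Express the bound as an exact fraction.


μ = E[X] = 5/2, a = 9.
Markov: P[X ≥ 9] ≤ μ/a = (5/2)/9 = 5/18.
Numerically: ≈ 0.277778.
(Since a = 9 > μ = 2.500000, the bound 5/18 is < 1 and informative.)

P[X ≥ 9] ≤ 5/18 ≈ 0.277778.


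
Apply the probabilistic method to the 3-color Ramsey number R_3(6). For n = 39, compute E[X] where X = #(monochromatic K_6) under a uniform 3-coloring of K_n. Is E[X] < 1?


E[X] = C(39, 6) · 3^{1 − 15} = 3262623 · 3^{−14} = 3262623/4782969.
As a reduced fraction: E[X] = 1087541/1594323 ≈ 0.68213.
Is E[X] < 1? YES.
Since E[X] < 1, there exists a 3-coloring of K_{39} with no monochromatic K_6; hence R_3(6) > 39.

E[X] = 1087541/1594323 ≈ 0.68213; E[X] < 1, so R_3(6) > 39.


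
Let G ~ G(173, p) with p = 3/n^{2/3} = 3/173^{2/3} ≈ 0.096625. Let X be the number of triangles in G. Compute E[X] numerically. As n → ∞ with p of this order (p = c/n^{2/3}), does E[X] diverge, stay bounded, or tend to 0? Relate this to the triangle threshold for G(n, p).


Number of potential triangles: C(173, 3) = 848046.
Each occurs with probability p³ ≈ (0.096625)³ ≈ 9.0213505e-04.
By linearity: E[X] = C(173, 3)·p³ ≈ 848046 · 9.0213505e-04 ≈ 765.05202.
Since α = 2/3 < 1, p = c/n^{2/3} ≫ 1/n is above the triangle threshold p ~ 1/n. Asymptotically E[X] ~ (c³/6)·n^{3(1−α)} = (3³/6)·n^{1} → ∞; triangles are abundant w.h.p.

E[X] ≈ 765.05202; in regime p = Θ(1/n^{2/3}) E[X] diverges (above the triangle threshold p ~ 1/n).


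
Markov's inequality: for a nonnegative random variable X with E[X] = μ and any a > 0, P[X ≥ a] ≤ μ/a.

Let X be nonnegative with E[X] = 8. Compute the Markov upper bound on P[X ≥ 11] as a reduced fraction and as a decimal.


μ = E[X] = 8, a = 11.
Markov: P[X ≥ 11] ≤ μ/a = (8)/11 = 8/11.
Numerically: ≈ 0.727273.
(Since a = 11 > μ = 8.000000, the bound 8/11 is < 1 and informative.)

P[X ≥ 11] ≤ 8/11 ≈ 0.727273.


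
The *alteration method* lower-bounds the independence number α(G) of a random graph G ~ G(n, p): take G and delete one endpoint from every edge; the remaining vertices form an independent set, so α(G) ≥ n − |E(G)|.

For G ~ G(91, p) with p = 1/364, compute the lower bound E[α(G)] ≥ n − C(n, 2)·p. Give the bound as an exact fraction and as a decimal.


E[|E(G)|] = C(91, 2)·p = 4095 · (1/364) = 45/4.
E[α(G)] ≥ n − E[|E(G)|] = 91 − 45/4 = 319/4.
Numerically: ≈ 79.75000.
(This is only a lower bound; the true E[α(G)] may be larger.)

E[α(G)] ≥ 319/4 ≈ 79.75000.


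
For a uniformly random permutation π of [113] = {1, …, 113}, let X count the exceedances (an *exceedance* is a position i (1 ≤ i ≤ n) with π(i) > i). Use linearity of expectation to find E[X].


Write X = Σ_{i=1}^{113} X_i, where X_i = 1_{π(i) > i}.
For each fixed i, π(i) is uniform over {1, …, 113} (marginal of a uniform permutation), so P[π(i) > i] = (n − i)/n. Summing: Σ_{i=1}^{113} (n − i)/n = (0 + 1 + … + 112)/113 = 113(113 − 1)/(2·113) = (113 − 1)/2.
Hence E[X] = Σ_{i=1}^{113} (113 − i)/113 = 56 ≈ 56.000000.

E[X] = 56 = 56.000000.


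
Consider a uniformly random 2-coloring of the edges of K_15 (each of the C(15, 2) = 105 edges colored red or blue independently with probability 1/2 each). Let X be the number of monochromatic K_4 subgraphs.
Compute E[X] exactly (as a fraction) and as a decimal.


Let X = Σ_S X_S over the C(15, 4) = 1365 subsets S of size 4, where X_S = 1 if the K_4 on S is monochromatic.
For a fixed S, the K_4 on S has C(4, 2) = 6 edges. P[all 6 edges red] = (1/2)^6, and likewise for blue, so P[monochromatic] = 2·(1/2)^6 = 2^{1 − 6} = 1/32.
By linearity: E[X] = C(15, 4) · 2^{1 − 6} = 1365 · 1/32 = 1365/32.
Numerically: E[X] ≈ 42.656250.

E[X] = C(15,4)·2^(1−C(4,2)) = 1365/32 ≈ 42.656250.


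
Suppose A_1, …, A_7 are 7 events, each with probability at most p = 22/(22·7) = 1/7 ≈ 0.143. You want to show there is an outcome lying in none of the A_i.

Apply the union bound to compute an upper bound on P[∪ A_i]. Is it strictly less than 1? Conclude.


Union bound: P[∪_{i=1}^{7} A_i] ≤ Σ_i P[A_i] ≤ 7·p = 7·(1/7) = 1.
Numerically: 1 ≈ 1.000.
Is 1 < 1? NO.
Since the bound 1 is ≥ 1, the union bound is uninformative here; it does NOT by itself certify existence.

7·p = 1 ≈ 1.000; existence NOT certified by the union bound.


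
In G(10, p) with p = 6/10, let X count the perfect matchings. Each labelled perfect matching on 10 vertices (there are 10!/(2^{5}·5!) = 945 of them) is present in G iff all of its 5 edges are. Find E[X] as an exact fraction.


K_10 has 10!/(2^{5}·5!) = 945 labelled perfect matchings.
For each such perfect matching H, let X_H = 1 if all 5 edges of H are present in G. Then P[X_H = 1] = p^{5} = (3/5)^{5} = 243/3125.
By linearity: E[X] = Σ_H E[X_H] = 945 · p^{5} = 945 · 243/3125 = 45927/625.
Numerically: E[X] ≈ 73.483.

E[X] = 945 · (3/5)^{5} = 45927/625 ≈ 73.483.


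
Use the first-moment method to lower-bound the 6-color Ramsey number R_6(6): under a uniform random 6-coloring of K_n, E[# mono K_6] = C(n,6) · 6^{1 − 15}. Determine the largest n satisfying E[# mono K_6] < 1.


We need C(n, 6) · 6^{1 − 15} < 1, i.e. C(n, 6) < 6^{15 − 1} = 78364164096.
Check values of n near the boundary:
  n = 192: C(192, 6) = 64300886496; 64300886496 < 78364164096? YES
  n = 193: C(193, 6) = 66364016544; 66364016544 < 78364164096? YES
  n = 194: C(194, 6) = 68482017072; 68482017072 < 78364164096? YES
  n = 195: C(195, 6) = 70656049360; 70656049360 < 78364164096? YES
  n = 196: C(196, 6) = 72887293024; 72887293024 < 78364164096? YES
  n = 197: C(197, 6) = 75176946208; 75176946208 < 78364164096? YES
  n = 198: C(198, 6) = 77526225777; 77526225777 < 78364164096? YES
  n = 199: C(199, 6) = 79936367511; 79936367511 < 78364164096? NO
The largest n with C(n, 6) < 78364164096 is n = 198 (where E[X] = 25842075259/26121388032 ≈ 0.989). Hence R_6(6) > 198, i.e. R_6(6) ≥ 199.

Largest n = 198; hence R_6(6) > 198.


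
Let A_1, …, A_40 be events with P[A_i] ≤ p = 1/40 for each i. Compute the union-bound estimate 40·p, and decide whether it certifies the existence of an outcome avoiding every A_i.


Union bound: P[∪_{i=1}^{40} A_i] ≤ Σ_i P[A_i] ≤ 40·p = 40·(1/40) = 1.
Numerically: 1 ≈ 1.000000.
Is 1 < 1? NO.
Since the bound 1 is ≥ 1, the union bound is uninformative here; it does NOT by itself certify existence.

40·p = 1 ≈ 1.000000; existence NOT certified by the union bound.


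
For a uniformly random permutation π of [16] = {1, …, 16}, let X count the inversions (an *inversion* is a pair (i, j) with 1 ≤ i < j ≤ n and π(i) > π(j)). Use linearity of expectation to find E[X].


Write X = Σ X_I over the C(16, 2) = 120 pairs i < j, with X_I the indicator of one inversion.
There are 120 indicators.
For each fixed pair i < j, the values π(i) and π(j) are two distinct elements of {1, …, 16} in uniformly random order; by symmetry P[π(i) > π(j)] = 1/2.
By linearity: E[X] = 120 · (1/2) = C(16, 2) · (1/2) = 120/2 = 60 ≈ 60.000.

E[X] = 60 = 60.000.


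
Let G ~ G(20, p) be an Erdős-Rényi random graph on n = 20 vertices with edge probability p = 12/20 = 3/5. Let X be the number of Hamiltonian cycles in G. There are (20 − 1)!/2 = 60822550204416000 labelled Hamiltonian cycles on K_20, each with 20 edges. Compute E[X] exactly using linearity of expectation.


K_20 has (20 − 1)!/2 = 60822550204416000 labelled Hamiltonian cycles.
For each such Hamiltonian cycle H, let X_H = 1 if all 20 edges of H are present in G. Then P[X_H = 1] = p^{20} = (3/5)^{20} = 3486784401/95367431640625.
Summing the indicators: E[X] = Σ_H E[X_H] = 60822550204416000 · p^{20} = 60822550204416000 · 3486784401/95367431640625 = 1696600954254376560918528/762939453125.
Numerically: E[X] ≈ 2.22e+12.

E[X] = 60822550204416000 · (3/5)^{20} = 1696600954254376560918528/762939453125 ≈ 2.22e+12.


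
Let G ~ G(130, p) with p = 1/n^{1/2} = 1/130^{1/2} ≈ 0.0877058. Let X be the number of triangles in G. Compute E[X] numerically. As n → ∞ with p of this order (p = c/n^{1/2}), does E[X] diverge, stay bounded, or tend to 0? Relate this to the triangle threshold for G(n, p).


Number of potential triangles: C(130, 3) = 357760.
Each occurs with probability p³ ≈ (0.0877058)³ ≈ 6.74660015e-04.
By linearity: E[X] = C(130, 3)·p³ ≈ 357760 · 6.74660015e-04 ≈ 241.366367.
Since α = 1/2 < 1, p = c/n^{1/2} ≫ 1/n is above the triangle threshold p ~ 1/n. Asymptotically E[X] ~ (c³/6)·n^{3(1−α)} = (1³/6)·n^{1.5} → ∞; triangles are abundant w.h.p.

E[X] ≈ 241.366367; in regime p = Θ(1/n^{1/2}) E[X] diverges (above the triangle threshold p ~ 1/n).


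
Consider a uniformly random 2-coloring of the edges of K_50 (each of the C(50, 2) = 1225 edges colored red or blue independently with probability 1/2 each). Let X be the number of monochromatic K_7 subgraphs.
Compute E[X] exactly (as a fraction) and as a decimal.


Let X = Σ_S X_S over the C(50, 7) = 99884400 subsets S of size 7, where X_S = 1 if the K_7 on S is monochromatic.
For a fixed S, the K_7 on S has C(7, 2) = 21 edges. P[all 21 edges red] = (1/2)^21, and likewise for blue, so P[monochromatic] = 2·(1/2)^21 = 2^{1 − 21} = 1/1048576.
By linearity: E[X] = C(50, 7) · 2^{1 − 21} = 99884400 · 1/1048576 = 6242775/65536.
Numerically: E[X] ≈ 95.257.

E[X] = C(50,7)·2^(1−C(7,2)) = 6242775/65536 ≈ 95.257.


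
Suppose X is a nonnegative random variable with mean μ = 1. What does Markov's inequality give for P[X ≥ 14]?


μ = E[X] = 1, a = 14.
Markov: P[X ≥ 14] ≤ μ/a = (1)/14 = 1/14.
Numerically: ≈ 0.07143.
(Since a = 14 > μ = 1.00000, the bound 1/14 is < 1 and informative.)

P[X ≥ 14] ≤ 1/14 ≈ 0.07143.


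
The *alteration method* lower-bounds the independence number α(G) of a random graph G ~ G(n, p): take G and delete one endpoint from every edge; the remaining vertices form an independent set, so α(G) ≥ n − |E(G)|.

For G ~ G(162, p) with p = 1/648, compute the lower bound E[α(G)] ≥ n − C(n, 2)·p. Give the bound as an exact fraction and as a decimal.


E[|E(G)|] = C(162, 2)·p = 13041 · (1/648) = 161/8.
E[α(G)] ≥ n − E[|E(G)|] = 162 − 161/8 = 1135/8.
Numerically: ≈ 141.8750.
(This is only a lower bound; the true E[α(G)] may be larger.)

E[α(G)] ≥ 1135/8 ≈ 141.8750.


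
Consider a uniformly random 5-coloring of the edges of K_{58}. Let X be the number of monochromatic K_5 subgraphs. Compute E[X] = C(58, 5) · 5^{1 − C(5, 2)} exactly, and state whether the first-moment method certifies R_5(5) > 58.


E[X] = C(58, 5) · 5^{1 − 10} = 4582116 · 5^{−9} = 4582116/1953125.
As a reduced fraction: E[X] = 4582116/1953125 ≈ 2.3460434.
Is E[X] < 1? NO.
Since E[X] ≥ 1, the first-moment bound is inconclusive at n = 58; it does NOT by itself certify R_5(5) > 58.

E[X] = 4582116/1953125 ≈ 2.3460434; E[X] ≥ 1; first-moment method inconclusive here.


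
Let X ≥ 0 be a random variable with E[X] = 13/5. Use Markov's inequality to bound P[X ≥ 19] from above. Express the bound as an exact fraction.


μ = E[X] = 13/5, a = 19.
Markov: P[X ≥ 19] ≤ μ/a = (13/5)/19 = 13/95.
Numerically: ≈ 0.136842.
(Since a = 19 > μ = 2.600000, the bound 13/95 is < 1 and informative.)

P[X ≥ 19] ≤ 13/95 ≈ 0.136842.


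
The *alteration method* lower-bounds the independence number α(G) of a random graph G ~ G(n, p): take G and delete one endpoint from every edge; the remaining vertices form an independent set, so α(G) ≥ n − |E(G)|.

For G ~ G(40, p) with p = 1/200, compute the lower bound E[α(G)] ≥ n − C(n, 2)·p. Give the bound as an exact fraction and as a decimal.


E[|E(G)|] = C(40, 2)·p = 780 · (1/200) = 39/10.
E[α(G)] ≥ n − E[|E(G)|] = 40 − 39/10 = 361/10.
Numerically: ≈ 36.100000.
(This is only a lower bound; the true E[α(G)] may be larger.)

E[α(G)] ≥ 361/10 ≈ 36.100000.


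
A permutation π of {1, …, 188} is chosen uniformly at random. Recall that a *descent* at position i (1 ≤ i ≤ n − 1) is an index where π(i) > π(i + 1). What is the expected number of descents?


Write X = Σ X_I over i = 1, …, 187, with X_I the indicator of one descent.
There are 187 indicators.
For each fixed i, the pair (π(i), π(i+1)) is a uniformly random ordered pair of distinct values from {1, …, 188}; by symmetry P[π(i) > π(i+1)] = 1/2.
By linearity: E[X] = 187 · (1/2) = (188 − 1) · (1/2) = 187/2 ≈ 93.5000.

E[X] = 187/2 = 93.5000.


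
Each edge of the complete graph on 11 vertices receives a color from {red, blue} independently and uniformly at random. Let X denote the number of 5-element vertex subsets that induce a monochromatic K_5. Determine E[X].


Let X = Σ_S X_S over the C(11, 5) = 462 subsets S of size 5, where X_S = 1 if the K_5 on S is monochromatic.
For a fixed S, the K_5 on S has C(5, 2) = 10 edges. P[all 10 edges red] = (1/2)^10, and likewise for blue, so P[monochromatic] = 2·(1/2)^10 = 2^{1 − 10} = 1/512.
By linearity of expectation: E[X] = C(11, 5) · 2^{1 − 10} = 462 · 1/512 = 231/256.
Numerically: E[X] ≈ 0.9023.

E[X] = C(11,5)·2^(1−C(5,2)) = 231/256 ≈ 0.9023.


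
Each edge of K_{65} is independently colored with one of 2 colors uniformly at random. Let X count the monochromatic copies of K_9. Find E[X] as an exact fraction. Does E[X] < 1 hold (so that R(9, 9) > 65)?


E[X] = C(65, 9) · 2^{1 − 36} = 31966749880 · 2^{−35} = 31966749880/34359738368.
As a reduced fraction: E[X] = 3995843735/4294967296 ≈ 0.93035.
Is E[X] < 1? YES.
Since E[X] < 1, there exists a 2-coloring of K_{65} with no monochromatic K_9; hence R(9, 9) > 65.

E[X] = 3995843735/4294967296 ≈ 0.93035; E[X] < 1, so R(9, 9) > 65.


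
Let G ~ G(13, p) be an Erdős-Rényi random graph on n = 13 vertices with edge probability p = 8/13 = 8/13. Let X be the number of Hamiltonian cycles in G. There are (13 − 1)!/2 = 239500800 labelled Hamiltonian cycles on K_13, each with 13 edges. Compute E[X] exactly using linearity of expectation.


K_13 has (13 − 1)!/2 = 239500800 labelled Hamiltonian cycles.
For each such Hamiltonian cycle H, let X_H = 1 if all 13 edges of H are present in G. Then P[X_H = 1] = p^{13} = (8/13)^{13} = 549755813888/302875106592253.
By linearity: E[X] = Σ_H E[X_H] = 239500800 · p^{13} = 239500800 · 549755813888/302875106592253 = 131666957230827110400/302875106592253.
Numerically: E[X] ≈ 4.35e+05.

E[X] = 239500800 · (8/13)^{13} = 131666957230827110400/302875106592253 ≈ 4.35e+05.


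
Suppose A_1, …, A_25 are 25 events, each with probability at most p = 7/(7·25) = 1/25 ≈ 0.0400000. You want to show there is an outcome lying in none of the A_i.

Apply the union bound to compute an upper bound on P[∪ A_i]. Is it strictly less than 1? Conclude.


Union bound: P[∪_{i=1}^{25} A_i] ≤ Σ_i P[A_i] ≤ 25·p = 25·(1/25) = 1.
Numerically: 1 ≈ 1.0000000.
Is 1 < 1? NO.
Since the bound 1 is ≥ 1, the union bound is uninformative here; it does NOT by itself certify existence.

25·p = 1 ≈ 1.0000000; existence NOT certified by the union bound.


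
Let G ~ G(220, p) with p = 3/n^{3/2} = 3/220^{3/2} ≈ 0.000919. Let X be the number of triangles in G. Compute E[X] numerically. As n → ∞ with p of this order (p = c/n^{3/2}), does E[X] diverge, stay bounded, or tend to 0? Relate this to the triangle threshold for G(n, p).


Number of potential triangles: C(220, 3) = 1750540.
Each occurs with probability p³ ≈ (0.000919)³ ≈ 7.77073e-10.
By linearity: E[X] = C(220, 3)·p³ ≈ 1750540 · 7.77073e-10 ≈ 0.001.
Since α = 3/2 > 1, p = c/n^{3/2} = o(1/n) is below the triangle threshold p ~ 1/n. Asymptotically E[X] ~ (c³/6)·n^{3(1−α)} = (3³/6)·n^{-1.5} → 0, so by Markov's inequality G has no triangles w.h.p.

E[X] ≈ 0.001; in regime p = Θ(1/n^{3/2}) E[X] tends to 0 (below the triangle threshold p ~ 1/n).


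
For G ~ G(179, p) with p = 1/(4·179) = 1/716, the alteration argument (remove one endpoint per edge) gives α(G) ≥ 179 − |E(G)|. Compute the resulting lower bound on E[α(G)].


E[|E(G)|] = C(179, 2)·p = 15931 · (1/716) = 89/4.
E[α(G)] ≥ n − E[|E(G)|] = 179 − 89/4 = 627/4.
Numerically: ≈ 156.75000.
(This is only a lower bound; the true E[α(G)] may be larger.)

E[α(G)] ≥ 627/4 ≈ 156.75000.
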